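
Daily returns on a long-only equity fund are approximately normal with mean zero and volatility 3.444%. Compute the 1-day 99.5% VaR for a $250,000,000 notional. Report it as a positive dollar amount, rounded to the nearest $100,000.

$22,200,000

At 99.5% one-sided, z = 2.576.
VaR = z·σ = 2.576 × 3.444% = 8.872%.
On $250,000,000: 0.08872 × $250,000,000 = $22,180,000.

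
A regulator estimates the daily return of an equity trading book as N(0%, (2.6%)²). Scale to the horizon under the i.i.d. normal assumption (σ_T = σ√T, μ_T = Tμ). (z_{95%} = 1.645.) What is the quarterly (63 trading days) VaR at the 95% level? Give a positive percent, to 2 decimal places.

33.95%

σ_{63d} = 2.6% × √63 = 20.637%.
VaR = 1.645 × 20.637% = 33.948%.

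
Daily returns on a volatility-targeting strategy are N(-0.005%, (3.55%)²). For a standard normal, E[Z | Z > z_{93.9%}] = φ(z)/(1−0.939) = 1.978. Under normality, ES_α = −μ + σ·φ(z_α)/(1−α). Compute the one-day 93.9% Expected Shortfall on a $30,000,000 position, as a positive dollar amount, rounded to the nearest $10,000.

$2,110,000

ES = −(-0.005%) + 3.55% × 1.978 = 7.027%.
On $30,000,000: 0.07027 × $30,000,000 = $2,108,100.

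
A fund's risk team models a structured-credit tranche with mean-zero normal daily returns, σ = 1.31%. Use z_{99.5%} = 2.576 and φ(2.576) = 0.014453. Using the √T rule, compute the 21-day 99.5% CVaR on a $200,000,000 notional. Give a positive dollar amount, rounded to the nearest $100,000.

σ_{21d} = 1.31% × √21 = 6.003%.
ES multiplier = φ(z)/(1−α) = 0.014453/0.005 = 2.891.
ES = 6.003% × 2.891 = 17.355%; on $200,000,000: $34,710,000.

$34,700,000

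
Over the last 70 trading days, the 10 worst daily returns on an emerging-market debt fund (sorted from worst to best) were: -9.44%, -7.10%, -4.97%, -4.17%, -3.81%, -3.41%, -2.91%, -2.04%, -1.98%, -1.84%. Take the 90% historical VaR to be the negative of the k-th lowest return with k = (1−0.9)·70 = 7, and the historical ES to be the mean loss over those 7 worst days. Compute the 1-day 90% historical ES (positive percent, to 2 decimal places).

The 7 worst returns sum to -35.81%.
ES = −(-35.81%) / 7 = 5.1157…% ≈ 5.12%.

5.12%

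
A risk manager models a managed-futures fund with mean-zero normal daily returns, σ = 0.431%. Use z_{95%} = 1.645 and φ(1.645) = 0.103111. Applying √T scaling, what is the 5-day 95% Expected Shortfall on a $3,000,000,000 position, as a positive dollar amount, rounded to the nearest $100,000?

$59,600,000

σ_{5d} = 0.431% × √5 = 0.964%.
ES multiplier = φ(z)/(1−α) = 0.103111/0.05 = 2.062.
ES = 0.964% × 2.062 = 1.988%; on $3,000,000,000: $59,640,000.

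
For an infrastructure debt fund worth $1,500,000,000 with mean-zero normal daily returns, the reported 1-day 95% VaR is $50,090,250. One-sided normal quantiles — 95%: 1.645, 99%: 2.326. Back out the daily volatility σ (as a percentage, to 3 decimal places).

VaR as a fraction: $50,090,250 / $1,500,000,000 = 3.339%.
σ = VaR / z = 3.339% / 1.645 = 2.030%.

2.030%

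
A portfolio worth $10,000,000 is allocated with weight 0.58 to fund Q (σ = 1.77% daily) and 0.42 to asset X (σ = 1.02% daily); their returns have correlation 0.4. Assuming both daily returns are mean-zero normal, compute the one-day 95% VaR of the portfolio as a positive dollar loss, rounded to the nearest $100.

σ_p² = 0.58²·1.77² + 0.42²·1.02² + 2·0.4·0.58·0.42·1.77·1.02 = 1.5893 (%²).
σ_p = √1.5893 = 1.261%.
At 95%, z = 1.645.
VaR = 1.645 × 1.261% = 2.074%; on $10,000,000 that is $207,400.

$207,400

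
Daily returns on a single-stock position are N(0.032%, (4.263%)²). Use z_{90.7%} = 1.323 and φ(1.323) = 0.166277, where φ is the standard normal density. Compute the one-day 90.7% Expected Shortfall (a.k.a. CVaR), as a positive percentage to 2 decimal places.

Tail multiplier: φ(z)/(1−α) = 0.166277 / 0.093 = 1.788.
ES = −(0.032%) + 4.263% × 1.788 = 7.590%.

7.59%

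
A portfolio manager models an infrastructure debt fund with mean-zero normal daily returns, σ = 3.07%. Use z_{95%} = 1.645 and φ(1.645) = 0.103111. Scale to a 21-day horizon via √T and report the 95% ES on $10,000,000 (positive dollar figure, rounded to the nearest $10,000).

$2,900,000

σ_{21d} = 3.07% × √21 = 14.069%.
ES multiplier = φ(z)/(1−α) = 0.103111/0.05 = 2.062.
ES = 14.069% × 2.062 = 29.010%; on $10,000,000: $2,901,000.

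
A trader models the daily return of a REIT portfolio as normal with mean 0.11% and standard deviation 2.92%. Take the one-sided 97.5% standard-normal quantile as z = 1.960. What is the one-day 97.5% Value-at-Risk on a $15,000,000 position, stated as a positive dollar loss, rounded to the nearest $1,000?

VaR = −μ + z·σ = −(0.11%) + 1.960 × 2.92% = 5.613%.
On $15,000,000: 0.05613 × $15,000,000 = $841,950.

$842,000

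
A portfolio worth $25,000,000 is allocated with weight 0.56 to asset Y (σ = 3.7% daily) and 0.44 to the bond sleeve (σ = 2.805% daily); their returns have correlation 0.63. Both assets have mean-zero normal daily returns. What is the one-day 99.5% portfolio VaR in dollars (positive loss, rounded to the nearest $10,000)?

σ_p² = 0.56²·3.7² + 0.44²·2.805² + 2·0.63·0.56·0.44·3.7·2.805 = 9.0386 (%²).
σ_p = √9.0386 = 3.006%.
At 99.5%, z = 2.576.
VaR = 2.576 × 3.006% = 7.743%; on $25,000,000 that is $1,935,750.

$1,940,000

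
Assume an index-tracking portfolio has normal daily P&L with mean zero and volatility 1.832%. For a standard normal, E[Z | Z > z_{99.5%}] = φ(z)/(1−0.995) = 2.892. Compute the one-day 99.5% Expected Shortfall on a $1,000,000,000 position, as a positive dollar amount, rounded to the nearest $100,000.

ES = 1.832% × 2.892 = 5.298%.
On $1,000,000,000: 0.05298 × $1,000,000,000 = $52,980,000.

$53,000,000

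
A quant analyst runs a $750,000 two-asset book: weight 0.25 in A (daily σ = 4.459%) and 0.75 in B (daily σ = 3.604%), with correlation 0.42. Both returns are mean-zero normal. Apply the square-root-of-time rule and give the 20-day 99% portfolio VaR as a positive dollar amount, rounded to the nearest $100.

$259,700

σ_p = √(0.25²·4.459² + 0.75²·3.604² + 2·0.42·0.25·0.75·4.459·3.604) = 3.329%.
σ_{20d} = 3.329% × √20 = 14.888%.
z(99%) = 2.326.
VaR = 2.326 × 14.888% = 34.629%; on $750,000 that is $259,718.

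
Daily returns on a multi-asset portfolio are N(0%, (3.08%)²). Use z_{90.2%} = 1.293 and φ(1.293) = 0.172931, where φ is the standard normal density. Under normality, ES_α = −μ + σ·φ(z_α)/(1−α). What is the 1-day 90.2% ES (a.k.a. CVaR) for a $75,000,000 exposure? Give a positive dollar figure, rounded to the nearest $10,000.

$4,080,000

Tail multiplier: φ(z)/(1−α) = 0.172931 / 0.098 = 1.765.
ES = 3.08% × 1.765 = 5.436%.
On $75,000,000: 0.05436 × $75,000,000 = $4,077,000.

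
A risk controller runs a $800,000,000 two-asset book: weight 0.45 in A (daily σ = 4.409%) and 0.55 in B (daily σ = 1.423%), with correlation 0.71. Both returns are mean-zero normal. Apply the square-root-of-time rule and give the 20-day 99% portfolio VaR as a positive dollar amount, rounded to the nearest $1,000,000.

$216,000,000

σ_p = √(0.45²·4.409² + 0.55²·1.423² + 2·0.71·0.45·0.55·4.409·1.423) = 2.599%.
σ_{20d} = 2.599% × √20 = 11.623%.
z(99%) = 2.326.
VaR = 2.326 × 11.623% = 27.035%; on $800,000,000 that is $216,280,000.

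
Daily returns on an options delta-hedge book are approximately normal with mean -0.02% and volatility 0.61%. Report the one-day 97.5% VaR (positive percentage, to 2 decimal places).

At 97.5% one-sided, z = 1.960.
VaR = −μ + z·σ = −(-0.02%) + 1.960 × 0.61% = 1.216%.

1.22%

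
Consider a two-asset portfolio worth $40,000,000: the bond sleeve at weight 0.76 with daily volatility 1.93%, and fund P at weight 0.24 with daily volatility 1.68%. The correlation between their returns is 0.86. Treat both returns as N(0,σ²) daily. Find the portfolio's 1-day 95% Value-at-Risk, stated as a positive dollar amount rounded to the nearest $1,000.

σ_p² = 0.76²·1.93² + 0.24²·1.68² + 2·0.86·0.76·0.24·1.93·1.68 = 3.3313 (%²).
σ_p = √3.3313 = 1.825%.
At 95%, z = 1.645.
VaR = 1.645 × 1.825% = 3.002%; on $40,000,000 that is $1,200,800.

$1,201,000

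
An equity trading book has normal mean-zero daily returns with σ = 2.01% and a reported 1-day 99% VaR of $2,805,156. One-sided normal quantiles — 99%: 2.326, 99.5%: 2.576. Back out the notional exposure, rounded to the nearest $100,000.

VaR as a fraction of value: z·σ = 2.326 × 2.01% = 4.67526%.
Position = $2,805,156 / 0.0467526 = $60,000,000.

$60,000,000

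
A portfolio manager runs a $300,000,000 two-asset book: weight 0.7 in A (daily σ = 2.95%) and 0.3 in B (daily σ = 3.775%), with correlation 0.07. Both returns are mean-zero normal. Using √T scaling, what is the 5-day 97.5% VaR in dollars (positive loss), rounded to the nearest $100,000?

$31,900,000

σ_p = √(0.7²·2.95² + 0.3²·3.775² + 2·0.07·0.7·0.3·2.95·3.775) = 2.424%.
σ_{5d} = 2.424% × √5 = 5.420%.
z(97.5%) = 1.960.
VaR = 1.960 × 5.420% = 10.623%; on $300,000,000 that is $31,869,000.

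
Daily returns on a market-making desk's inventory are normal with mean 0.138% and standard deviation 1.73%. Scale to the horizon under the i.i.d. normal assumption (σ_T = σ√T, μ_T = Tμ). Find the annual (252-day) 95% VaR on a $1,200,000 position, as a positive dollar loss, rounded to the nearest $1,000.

$125,000

At 95%, z = 1.645.
σ_{252d} = 1.73% × √252 = 27.463%; μ_{252d} = 252 × 0.138% = 34.776%.
VaR = −(34.776%) + 1.645 × 27.463% = 10.401%.
On $1,200,000: 0.10401 × $1,200,000 = $124,812.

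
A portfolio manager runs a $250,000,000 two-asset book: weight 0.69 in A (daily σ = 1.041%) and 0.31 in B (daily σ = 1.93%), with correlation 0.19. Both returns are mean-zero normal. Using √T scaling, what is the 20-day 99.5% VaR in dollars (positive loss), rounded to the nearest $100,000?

$29,300,000

σ_p = √(0.69²·1.041² + 0.31²·1.93² + 2·0.19·0.69·0.31·1.041·1.93) = 1.018%.
σ_{20d} = 1.018% × √20 = 4.553%.
z(99.5%) = 2.576.
VaR = 2.576 × 4.553% = 11.729%; on $250,000,000 that is $29,322,500.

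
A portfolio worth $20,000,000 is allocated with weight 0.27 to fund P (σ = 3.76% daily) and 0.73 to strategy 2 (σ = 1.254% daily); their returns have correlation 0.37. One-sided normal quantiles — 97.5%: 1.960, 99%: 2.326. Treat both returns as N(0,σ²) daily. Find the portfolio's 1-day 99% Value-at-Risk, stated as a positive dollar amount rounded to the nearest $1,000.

$744,000

σ_p² = 0.27²·3.76² + 0.73²·1.254² + 2·0.37·0.27·0.73·3.76·1.254 = 2.5563 (%²).
σ_p = √2.5563 = 1.599%.
VaR = 2.326 × 1.599% = 3.719%; on $20,000,000 that is $743,800.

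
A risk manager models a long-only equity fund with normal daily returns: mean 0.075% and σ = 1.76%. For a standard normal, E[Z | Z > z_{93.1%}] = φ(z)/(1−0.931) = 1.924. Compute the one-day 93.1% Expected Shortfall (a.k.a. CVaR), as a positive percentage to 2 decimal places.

ES = −(0.075%) + 1.76% × 1.924 = 3.311%.

3.31%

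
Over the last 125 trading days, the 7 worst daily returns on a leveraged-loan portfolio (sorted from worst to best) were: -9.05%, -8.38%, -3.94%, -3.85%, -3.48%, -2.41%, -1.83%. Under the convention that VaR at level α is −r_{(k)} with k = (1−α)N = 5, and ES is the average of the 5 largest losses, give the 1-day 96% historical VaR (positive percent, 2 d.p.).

3.48%

k = 5; the 5th lowest return is -3.48%, so VaR = 3.48%.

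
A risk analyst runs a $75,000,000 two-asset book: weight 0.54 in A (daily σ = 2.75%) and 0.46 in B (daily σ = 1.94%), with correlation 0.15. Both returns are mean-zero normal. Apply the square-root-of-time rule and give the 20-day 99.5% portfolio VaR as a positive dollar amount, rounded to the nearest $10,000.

σ_p = √(0.54²·2.75² + 0.46²·1.94² + 2·0.15·0.54·0.46·2.75·1.94) = 1.844%.
σ_{20d} = 1.844% × √20 = 8.247%.
z(99.5%) = 2.576.
VaR = 2.576 × 8.247% = 21.244%; on $75,000,000 that is $15,933,000.

$15,930,000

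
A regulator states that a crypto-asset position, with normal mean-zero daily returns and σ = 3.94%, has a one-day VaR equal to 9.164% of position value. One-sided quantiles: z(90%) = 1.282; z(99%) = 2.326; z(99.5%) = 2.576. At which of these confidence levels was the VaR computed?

Implied z = VaR/σ = 9.164 / 3.94 = 2.326.
This matches z(99%) = 2.326.

99%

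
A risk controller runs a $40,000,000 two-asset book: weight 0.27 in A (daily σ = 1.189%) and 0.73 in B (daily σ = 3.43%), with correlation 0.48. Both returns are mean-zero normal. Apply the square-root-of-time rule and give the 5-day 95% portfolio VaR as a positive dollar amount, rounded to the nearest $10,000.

$3,930,000

σ_p = √(0.27²·1.189² + 0.73²·3.43² + 2·0.48·0.27·0.73·1.189·3.43) = 2.673%.
σ_{5d} = 2.673% × √5 = 5.977%.
z(95%) = 1.645.
VaR = 1.645 × 5.977% = 9.832%; on $40,000,000 that is $3,932,800.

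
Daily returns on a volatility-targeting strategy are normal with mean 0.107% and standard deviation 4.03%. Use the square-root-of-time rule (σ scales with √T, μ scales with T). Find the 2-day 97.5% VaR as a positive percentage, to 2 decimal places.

At 97.5%, z = 1.960.
σ_{2d} = 4.03% × √2 = 5.699%; μ_{2d} = 2 × 0.107% = 0.214%.
VaR = −(0.214%) + 1.960 × 5.699% = 10.956%.

10.96%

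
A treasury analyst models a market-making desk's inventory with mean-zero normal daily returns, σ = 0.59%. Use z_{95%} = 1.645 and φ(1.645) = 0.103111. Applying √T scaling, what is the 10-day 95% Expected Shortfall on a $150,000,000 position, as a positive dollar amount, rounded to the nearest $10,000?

σ_{10d} = 0.59% × √10 = 1.866%.
ES multiplier = φ(z)/(1−α) = 0.103111/0.05 = 2.062.
ES = 1.866% × 2.062 = 3.848%; on $150,000,000: $5,772,000.

$5,770,000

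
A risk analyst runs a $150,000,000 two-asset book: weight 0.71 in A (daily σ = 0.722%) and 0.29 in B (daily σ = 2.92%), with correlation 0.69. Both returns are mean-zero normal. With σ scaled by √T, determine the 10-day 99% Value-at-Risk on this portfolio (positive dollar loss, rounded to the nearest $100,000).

σ_p = √(0.71²·0.722² + 0.29²·2.92² + 2·0.69·0.71·0.29·0.722·2.92) = 1.257%.
σ_{10d} = 1.257% × √10 = 3.975%.
z(99%) = 2.326.
VaR = 2.326 × 3.975% = 9.246%; on $150,000,000 that is $13,869,000.

$13,900,000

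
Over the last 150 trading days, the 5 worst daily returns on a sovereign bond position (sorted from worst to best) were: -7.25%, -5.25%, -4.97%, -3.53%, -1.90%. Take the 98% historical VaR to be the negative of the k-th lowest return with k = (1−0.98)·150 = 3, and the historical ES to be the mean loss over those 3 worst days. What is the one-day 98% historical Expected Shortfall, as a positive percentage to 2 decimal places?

5.82%

The 3 worst returns sum to -17.47%.
ES = −(-17.47%) / 3 = 5.8233…% ≈ 5.82%.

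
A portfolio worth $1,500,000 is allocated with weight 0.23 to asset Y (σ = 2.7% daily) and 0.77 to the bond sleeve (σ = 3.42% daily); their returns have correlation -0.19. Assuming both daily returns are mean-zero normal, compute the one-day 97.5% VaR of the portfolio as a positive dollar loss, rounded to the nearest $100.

σ_p² = 0.23²·2.7² + 0.77²·3.42² + 2·-0.19·0.23·0.77·2.7·3.42 = 6.6990 (%²).
σ_p = √6.6990 = 2.588%.
At 97.5%, z = 1.960.
VaR = 1.960 × 2.588% = 5.072%; on $1,500,000 that is $76,080.

$76,100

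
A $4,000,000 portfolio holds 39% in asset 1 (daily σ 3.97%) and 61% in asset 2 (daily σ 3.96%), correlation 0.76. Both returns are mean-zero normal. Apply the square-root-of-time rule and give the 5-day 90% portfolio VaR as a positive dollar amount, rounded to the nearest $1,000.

$428,000

σ_p = √(0.39²·3.97² + 0.61²·3.96² + 2·0.76·0.39·0.61·3.97·3.96) = 3.731%.
σ_{5d} = 3.731% × √5 = 8.343%.
z(90%) = 1.282.
VaR = 1.282 × 8.343% = 10.696%; on $4,000,000 that is $427,840.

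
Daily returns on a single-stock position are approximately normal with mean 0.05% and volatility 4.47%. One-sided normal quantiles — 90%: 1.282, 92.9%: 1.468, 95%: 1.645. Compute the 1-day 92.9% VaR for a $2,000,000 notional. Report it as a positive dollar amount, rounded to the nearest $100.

$130,200

VaR = −μ + z·σ = −(0.05%) + 1.468 × 4.47% = 6.512%.
On $2,000,000: 0.06512 × $2,000,000 = $130,240.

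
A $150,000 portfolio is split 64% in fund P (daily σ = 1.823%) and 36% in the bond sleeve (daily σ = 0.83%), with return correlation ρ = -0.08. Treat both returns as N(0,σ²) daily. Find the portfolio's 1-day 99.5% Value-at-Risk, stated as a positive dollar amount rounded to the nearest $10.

σ_p² = 0.64²·1.823² + 0.36²·0.83² + 2·-0.08·0.64·0.36·1.823·0.83 = 1.3947 (%²).
σ_p = √1.3947 = 1.181%.
At 99.5%, z = 2.576.
VaR = 2.576 × 1.181% = 3.042%; on $150,000 that is $4,563.

$4,560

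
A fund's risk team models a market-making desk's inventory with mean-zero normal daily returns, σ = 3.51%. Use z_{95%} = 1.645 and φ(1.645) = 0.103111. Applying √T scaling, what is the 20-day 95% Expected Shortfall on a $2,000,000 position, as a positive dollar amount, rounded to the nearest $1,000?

$647,000

σ_{20d} = 3.51% × √20 = 15.697%.
ES multiplier = φ(z)/(1−α) = 0.103111/0.05 = 2.062.
ES = 15.697% × 2.062 = 32.367%; on $2,000,000: $647,340.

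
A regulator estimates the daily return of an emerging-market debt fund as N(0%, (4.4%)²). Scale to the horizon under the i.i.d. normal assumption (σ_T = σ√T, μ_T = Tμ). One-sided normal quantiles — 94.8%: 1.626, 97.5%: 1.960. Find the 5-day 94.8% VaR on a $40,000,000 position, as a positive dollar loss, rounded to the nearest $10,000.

σ_{5d} = 4.4% × √5 = 9.839%.
VaR = 1.626 × 9.839% = 15.998%.
On $40,000,000: 0.15998 × $40,000,000 = $6,399,200.

$6,400,000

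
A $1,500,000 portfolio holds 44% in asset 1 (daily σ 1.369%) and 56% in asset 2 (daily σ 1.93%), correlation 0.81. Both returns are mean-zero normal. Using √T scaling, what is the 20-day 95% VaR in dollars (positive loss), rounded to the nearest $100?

$177,400

σ_p = √(0.44²·1.369² + 0.56²·1.93² + 2·0.81·0.44·0.56·1.369·1.93) = 1.608%.
σ_{20d} = 1.608% × √20 = 7.191%.
z(95%) = 1.645.
VaR = 1.645 × 7.191% = 11.829%; on $1,500,000 that is $177,435.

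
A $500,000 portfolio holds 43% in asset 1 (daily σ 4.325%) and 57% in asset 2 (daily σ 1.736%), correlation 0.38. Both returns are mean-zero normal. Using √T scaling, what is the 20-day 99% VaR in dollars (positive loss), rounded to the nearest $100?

σ_p = √(0.43²·4.325² + 0.57²·1.736² + 2·0.38·0.43·0.57·4.325·1.736) = 2.416%.
σ_{20d} = 2.416% × √20 = 10.805%.
z(99%) = 2.326.
VaR = 2.326 × 10.805% = 25.132%; on $500,000 that is $125,660.

$125,700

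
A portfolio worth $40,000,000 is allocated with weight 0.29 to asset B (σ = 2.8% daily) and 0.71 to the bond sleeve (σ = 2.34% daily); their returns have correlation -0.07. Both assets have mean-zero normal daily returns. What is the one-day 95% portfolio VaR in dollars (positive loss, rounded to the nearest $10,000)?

σ_p² = 0.29²·2.8² + 0.71²·2.34² + 2·-0.07·0.29·0.71·2.8·2.34 = 3.2307 (%²).
σ_p = √3.2307 = 1.797%.
At 95%, z = 1.645.
VaR = 1.645 × 1.797% = 2.956%; on $40,000,000 that is $1,182,400.

$1,180,000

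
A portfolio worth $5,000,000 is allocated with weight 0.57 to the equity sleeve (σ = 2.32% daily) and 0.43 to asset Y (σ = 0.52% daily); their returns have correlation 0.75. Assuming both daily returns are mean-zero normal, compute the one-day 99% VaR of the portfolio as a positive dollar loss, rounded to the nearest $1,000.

σ_p² = 0.57²·2.32² + 0.43²·0.52² + 2·0.75·0.57·0.43·2.32·0.52 = 2.2423 (%²).
σ_p = √2.2423 = 1.497%.
At 99%, z = 2.326.
VaR = 2.326 × 1.497% = 3.482%; on $5,000,000 that is $174,100.

$174,000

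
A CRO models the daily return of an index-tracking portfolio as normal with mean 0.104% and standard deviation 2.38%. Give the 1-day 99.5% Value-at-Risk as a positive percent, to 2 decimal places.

At 99.5% one-sided, z = 2.576.
VaR = −μ + z·σ = −(0.104%) + 2.576 × 2.38% = 6.027%.

6.03%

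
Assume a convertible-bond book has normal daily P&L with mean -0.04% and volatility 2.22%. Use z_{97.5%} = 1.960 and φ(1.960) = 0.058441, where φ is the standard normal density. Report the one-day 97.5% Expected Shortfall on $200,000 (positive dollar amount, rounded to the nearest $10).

Tail multiplier: φ(z)/(1−α) = 0.058441 / 0.025 = 2.338.
ES = −(-0.04%) + 2.22% × 2.338 = 5.230%.
On $200,000: 0.05230 × $200,000 = $10,460.

$10,460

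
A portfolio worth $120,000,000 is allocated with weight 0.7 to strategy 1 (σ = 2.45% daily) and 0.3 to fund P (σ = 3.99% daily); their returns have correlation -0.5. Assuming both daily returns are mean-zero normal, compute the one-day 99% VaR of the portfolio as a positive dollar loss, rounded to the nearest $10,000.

$4,250,000

σ_p² = 0.7²·2.45² + 0.3²·3.99² + 2·-0.5·0.7·0.3·2.45·3.99 = 2.3212 (%²).
σ_p = √2.3212 = 1.524%.
At 99%, z = 2.326.
VaR = 2.326 × 1.524% = 3.545%; on $120,000,000 that is $4,254,000.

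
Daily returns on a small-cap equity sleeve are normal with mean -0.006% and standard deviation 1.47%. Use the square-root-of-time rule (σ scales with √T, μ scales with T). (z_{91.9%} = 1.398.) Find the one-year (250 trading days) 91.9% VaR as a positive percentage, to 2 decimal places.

σ_{250d} = 1.47% × √250 = 23.243%; μ_{250d} = 250 × -0.006% = -1.500%.
VaR = −(-1.500%) + 1.398 × 23.243% = 33.994%.

33.99%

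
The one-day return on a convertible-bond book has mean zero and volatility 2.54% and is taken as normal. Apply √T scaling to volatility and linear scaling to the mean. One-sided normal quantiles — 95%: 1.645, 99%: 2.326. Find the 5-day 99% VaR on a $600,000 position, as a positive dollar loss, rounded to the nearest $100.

σ_{5d} = 2.54% × √5 = 5.680%.
VaR = 2.326 × 5.680% = 13.212%.
On $600,000: 0.13212 × $600,000 = $79,272.

$79,300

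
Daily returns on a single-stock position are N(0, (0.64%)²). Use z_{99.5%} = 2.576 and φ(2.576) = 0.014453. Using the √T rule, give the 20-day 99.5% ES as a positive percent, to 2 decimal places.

σ_{20d} = 0.64% × √20 = 2.862%.
ES multiplier = φ(z)/(1−α) = 0.014453/0.005 = 2.891.
ES = 2.862% × 2.891 = 8.274%.

8.27%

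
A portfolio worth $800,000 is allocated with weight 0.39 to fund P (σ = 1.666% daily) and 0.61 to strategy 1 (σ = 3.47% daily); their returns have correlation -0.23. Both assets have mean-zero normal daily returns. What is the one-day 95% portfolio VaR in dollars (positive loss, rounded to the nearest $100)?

σ_p² = 0.39²·1.666² + 0.61²·3.47² + 2·-0.23·0.39·0.61·1.666·3.47 = 4.2699 (%²).
σ_p = √4.2699 = 2.066%.
At 95%, z = 1.645.
VaR = 1.645 × 2.066% = 3.399%; on $800,000 that is $27,192.

$27,200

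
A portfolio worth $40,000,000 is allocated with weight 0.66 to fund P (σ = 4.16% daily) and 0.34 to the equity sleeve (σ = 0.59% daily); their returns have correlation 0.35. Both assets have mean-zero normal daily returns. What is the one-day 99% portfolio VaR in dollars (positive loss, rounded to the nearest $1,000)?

$2,626,000

σ_p² = 0.66²·4.16² + 0.34²·0.59² + 2·0.35·0.66·0.34·4.16·0.59 = 7.9641 (%²).
σ_p = √7.9641 = 2.822%.
At 99%, z = 2.326.
VaR = 2.326 × 2.822% = 6.564%; on $40,000,000 that is $2,625,600.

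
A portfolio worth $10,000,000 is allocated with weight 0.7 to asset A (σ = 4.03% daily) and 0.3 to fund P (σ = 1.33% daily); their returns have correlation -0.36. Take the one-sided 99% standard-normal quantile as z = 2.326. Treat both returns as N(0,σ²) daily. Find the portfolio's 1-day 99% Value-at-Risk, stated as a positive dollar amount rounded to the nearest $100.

σ_p² = 0.7²·4.03² + 0.3²·1.33² + 2·-0.36·0.7·0.3·4.03·1.33 = 7.3068 (%²).
σ_p = √7.3068 = 2.703%.
VaR = 2.326 × 2.703% = 6.287%; on $10,000,000 that is $628,700.

$628,700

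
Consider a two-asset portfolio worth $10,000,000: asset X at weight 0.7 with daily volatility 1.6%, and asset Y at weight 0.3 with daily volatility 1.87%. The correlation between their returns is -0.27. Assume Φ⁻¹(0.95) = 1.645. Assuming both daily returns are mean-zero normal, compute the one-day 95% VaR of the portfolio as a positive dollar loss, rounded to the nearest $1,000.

σ_p² = 0.7²·1.6² + 0.3²·1.87² + 2·-0.27·0.7·0.3·1.6·1.87 = 1.2298 (%²).
σ_p = √1.2298 = 1.109%.
VaR = 1.645 × 1.109% = 1.824%; on $10,000,000 that is $182,400.

$182,000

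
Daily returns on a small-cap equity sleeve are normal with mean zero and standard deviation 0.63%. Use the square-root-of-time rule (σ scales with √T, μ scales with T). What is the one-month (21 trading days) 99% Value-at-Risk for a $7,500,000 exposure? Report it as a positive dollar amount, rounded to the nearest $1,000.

$504,000

At 99%, z = 2.326.
σ_{21d} = 0.63% × √21 = 2.887%.
VaR = 2.326 × 2.887% = 6.715%.
On $7,500,000: 0.06715 × $7,500,000 = $503,625.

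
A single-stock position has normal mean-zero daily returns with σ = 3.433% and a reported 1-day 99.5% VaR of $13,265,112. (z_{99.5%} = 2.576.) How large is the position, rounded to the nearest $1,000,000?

VaR as a fraction of value: z·σ = 2.576 × 3.433% = 8.84341%.
Position = $13,265,112 / 0.0884341 = $150,000,000.

$150,000,000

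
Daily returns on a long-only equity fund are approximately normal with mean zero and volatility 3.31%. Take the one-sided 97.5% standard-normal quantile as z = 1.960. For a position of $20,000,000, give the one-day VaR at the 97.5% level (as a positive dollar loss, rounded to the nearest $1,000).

$1,298,000

VaR = z·σ = 1.960 × 3.31% = 6.488%.
On $20,000,000: 0.06488 × $20,000,000 = $1,297,600.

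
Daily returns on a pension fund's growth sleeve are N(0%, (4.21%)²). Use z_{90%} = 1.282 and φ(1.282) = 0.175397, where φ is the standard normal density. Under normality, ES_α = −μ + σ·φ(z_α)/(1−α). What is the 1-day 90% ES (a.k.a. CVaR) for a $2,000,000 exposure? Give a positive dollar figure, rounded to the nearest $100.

Tail multiplier: φ(z)/(1−α) = 0.175397 / 0.1 = 1.754.
ES = 4.21% × 1.754 = 7.384%.
On $2,000,000: 0.07384 × $2,000,000 = $147,680.

$147,700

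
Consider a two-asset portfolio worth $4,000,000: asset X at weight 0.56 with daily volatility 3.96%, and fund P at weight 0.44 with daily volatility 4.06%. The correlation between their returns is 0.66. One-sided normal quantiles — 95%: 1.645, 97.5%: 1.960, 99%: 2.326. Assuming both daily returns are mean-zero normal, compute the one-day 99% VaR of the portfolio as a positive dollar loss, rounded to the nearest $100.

$339,800

σ_p² = 0.56²·3.96² + 0.44²·4.06² + 2·0.66·0.56·0.44·3.96·4.06 = 13.3382 (%²).
σ_p = √13.3382 = 3.652%.
VaR = 2.326 × 3.652% = 8.495%; on $4,000,000 that is $339,800.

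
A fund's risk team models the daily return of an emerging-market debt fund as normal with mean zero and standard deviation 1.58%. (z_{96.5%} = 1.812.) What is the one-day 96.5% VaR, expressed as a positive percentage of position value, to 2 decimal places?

VaR = z·σ = 1.812 × 1.58% = 2.863%.

2.86%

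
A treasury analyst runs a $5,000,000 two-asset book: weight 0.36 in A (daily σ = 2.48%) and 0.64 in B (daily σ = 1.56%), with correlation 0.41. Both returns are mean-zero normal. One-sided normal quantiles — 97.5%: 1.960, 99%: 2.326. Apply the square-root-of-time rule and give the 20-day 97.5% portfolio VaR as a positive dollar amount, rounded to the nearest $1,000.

σ_p = √(0.36²·2.48² + 0.64²·1.56² + 2·0.41·0.36·0.64·2.48·1.56) = 1.589%.
σ_{20d} = 1.589% × √20 = 7.106%.
VaR = 1.960 × 7.106% = 13.928%; on $5,000,000 that is $696,400.

$696,000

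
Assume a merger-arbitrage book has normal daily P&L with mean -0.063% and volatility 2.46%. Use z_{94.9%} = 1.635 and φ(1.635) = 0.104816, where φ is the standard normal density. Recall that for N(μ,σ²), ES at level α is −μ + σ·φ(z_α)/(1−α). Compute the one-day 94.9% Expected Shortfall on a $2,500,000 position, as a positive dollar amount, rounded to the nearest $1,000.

$128,000

Tail multiplier: φ(z)/(1−α) = 0.104816 / 0.051 = 2.055.
ES = −(-0.063%) + 2.46% × 2.055 = 5.118%.
On $2,500,000: 0.05118 × $2,500,000 = $127,950.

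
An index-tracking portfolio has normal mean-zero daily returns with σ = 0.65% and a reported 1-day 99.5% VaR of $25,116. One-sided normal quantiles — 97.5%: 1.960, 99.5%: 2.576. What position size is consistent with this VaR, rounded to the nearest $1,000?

VaR as a fraction of value: z·σ = 2.576 × 0.65% = 1.6744%.
Position = $25,116 / 0.016744 = $1,500,000.

$1,500,000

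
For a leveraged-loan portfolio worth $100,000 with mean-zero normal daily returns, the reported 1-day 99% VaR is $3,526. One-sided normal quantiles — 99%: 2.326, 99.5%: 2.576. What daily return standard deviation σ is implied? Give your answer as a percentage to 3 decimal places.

VaR as a fraction: $3,526 / $100,000 = 3.526%.
σ = VaR / z = 3.526% / 2.326 = 1.516%.

1.516%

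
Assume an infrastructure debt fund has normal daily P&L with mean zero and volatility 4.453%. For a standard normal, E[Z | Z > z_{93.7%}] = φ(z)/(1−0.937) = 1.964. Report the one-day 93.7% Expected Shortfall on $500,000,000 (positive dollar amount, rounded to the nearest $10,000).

$43,730,000

ES = 4.453% × 1.964 = 8.746%.
On $500,000,000: 0.08746 × $500,000,000 = $43,730,000.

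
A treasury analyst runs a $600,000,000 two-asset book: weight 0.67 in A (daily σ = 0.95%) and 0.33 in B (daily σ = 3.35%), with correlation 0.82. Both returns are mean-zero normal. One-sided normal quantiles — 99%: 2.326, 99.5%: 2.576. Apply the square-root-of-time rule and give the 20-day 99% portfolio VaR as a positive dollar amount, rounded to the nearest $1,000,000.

$104,000,000

σ_p = √(0.67²·0.95² + 0.33²·3.35² + 2·0.82·0.67·0.33·0.95·3.35) = 1.668%.
σ_{20d} = 1.668% × √20 = 7.460%.
VaR = 2.326 × 7.460% = 17.352%; on $600,000,000 that is $104,112,000.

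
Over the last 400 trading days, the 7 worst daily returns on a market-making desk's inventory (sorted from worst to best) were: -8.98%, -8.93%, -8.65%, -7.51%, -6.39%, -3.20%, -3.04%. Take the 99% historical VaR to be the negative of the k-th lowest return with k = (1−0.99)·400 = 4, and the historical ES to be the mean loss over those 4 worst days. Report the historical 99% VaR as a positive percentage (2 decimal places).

k = 4; the 4th lowest return is -7.51%, so VaR = 7.51%.

7.51%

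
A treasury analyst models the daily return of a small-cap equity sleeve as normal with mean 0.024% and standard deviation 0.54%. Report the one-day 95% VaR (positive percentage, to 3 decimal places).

0.864%

At 95% one-sided, z = 1.645.
VaR = −μ + z·σ = −(0.024%) + 1.645 × 0.54% = 0.864%.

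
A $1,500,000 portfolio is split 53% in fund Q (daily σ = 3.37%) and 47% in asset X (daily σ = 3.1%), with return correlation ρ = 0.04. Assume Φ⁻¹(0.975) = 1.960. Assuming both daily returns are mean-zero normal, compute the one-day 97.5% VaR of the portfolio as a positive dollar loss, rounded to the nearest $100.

$69,100

σ_p² = 0.53²·3.37² + 0.47²·3.1² + 2·0.04·0.53·0.47·3.37·3.1 = 5.5212 (%²).
σ_p = √5.5212 = 2.350%.
VaR = 1.960 × 2.350% = 4.606%; on $1,500,000 that is $69,090.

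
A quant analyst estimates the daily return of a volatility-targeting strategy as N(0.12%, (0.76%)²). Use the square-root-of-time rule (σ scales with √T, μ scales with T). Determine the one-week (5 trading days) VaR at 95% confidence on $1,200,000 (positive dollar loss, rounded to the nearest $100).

At 95%, z = 1.645.
σ_{5d} = 0.76% × √5 = 1.699%; μ_{5d} = 5 × 0.12% = 0.600%.
VaR = −(0.600%) + 1.645 × 1.699% = 2.195%.
On $1,200,000: 0.02195 × $1,200,000 = $26,340.

$26,300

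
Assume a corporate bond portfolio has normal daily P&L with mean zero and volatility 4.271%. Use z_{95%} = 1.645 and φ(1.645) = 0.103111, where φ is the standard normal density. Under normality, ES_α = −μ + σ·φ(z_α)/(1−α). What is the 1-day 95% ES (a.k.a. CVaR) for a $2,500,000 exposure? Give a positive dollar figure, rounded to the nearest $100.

Tail multiplier: φ(z)/(1−α) = 0.103111 / 0.05 = 2.062.
ES = 4.271% × 2.062 = 8.807%.
On $2,500,000: 0.08807 × $2,500,000 = $220,175.

$220,200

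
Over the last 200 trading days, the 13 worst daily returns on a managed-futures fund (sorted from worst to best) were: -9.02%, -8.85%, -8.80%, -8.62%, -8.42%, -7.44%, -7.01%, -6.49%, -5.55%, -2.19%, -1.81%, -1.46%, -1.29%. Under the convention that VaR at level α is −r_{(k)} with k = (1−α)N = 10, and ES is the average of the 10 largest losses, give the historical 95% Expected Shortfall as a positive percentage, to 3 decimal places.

The 10 worst returns sum to -72.39%.
ES = −(-72.39%) / 10 = 7.239%.

7.239%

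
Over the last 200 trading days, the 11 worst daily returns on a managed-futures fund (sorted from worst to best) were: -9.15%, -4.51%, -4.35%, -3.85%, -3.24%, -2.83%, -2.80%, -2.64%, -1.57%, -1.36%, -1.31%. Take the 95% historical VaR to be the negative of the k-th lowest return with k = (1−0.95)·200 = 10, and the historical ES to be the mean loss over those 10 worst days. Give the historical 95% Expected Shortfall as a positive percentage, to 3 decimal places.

3.630%

The 10 worst returns sum to -36.30%.
ES = −(-36.30%) / 10 = 3.63% ≈ 3.630%.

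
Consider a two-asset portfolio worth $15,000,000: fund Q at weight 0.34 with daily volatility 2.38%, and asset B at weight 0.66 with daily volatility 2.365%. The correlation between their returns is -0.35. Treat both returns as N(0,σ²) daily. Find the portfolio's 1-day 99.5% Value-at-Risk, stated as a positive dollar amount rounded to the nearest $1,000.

$574,000

σ_p² = 0.34²·2.38² + 0.66²·2.365² + 2·-0.35·0.34·0.66·2.38·2.365 = 2.2071 (%²).
σ_p = √2.2071 = 1.486%.
At 99.5%, z = 2.576.
VaR = 2.576 × 1.486% = 3.828%; on $15,000,000 that is $574,200.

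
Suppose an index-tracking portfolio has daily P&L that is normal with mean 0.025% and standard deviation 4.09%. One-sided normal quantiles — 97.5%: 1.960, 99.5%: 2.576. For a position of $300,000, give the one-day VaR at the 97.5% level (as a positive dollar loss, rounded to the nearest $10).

VaR = −μ + z·σ = −(0.025%) + 1.960 × 4.09% = 7.991%.
On $300,000: 0.07991 × $300,000 = $23,973.

$23,970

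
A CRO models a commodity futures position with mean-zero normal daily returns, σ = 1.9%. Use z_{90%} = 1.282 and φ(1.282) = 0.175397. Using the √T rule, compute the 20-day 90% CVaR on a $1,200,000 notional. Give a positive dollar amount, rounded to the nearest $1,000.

$179,000

σ_{20d} = 1.9% × √20 = 8.497%.
ES multiplier = φ(z)/(1−α) = 0.175397/0.1 = 1.754.
ES = 8.497% × 1.754 = 14.904%; on $1,200,000: $178,848.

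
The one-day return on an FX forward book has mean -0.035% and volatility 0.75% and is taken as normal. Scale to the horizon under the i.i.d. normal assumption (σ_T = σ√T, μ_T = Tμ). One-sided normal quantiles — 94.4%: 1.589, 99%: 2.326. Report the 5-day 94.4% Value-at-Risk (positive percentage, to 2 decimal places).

σ_{5d} = 0.75% × √5 = 1.677%; μ_{5d} = 5 × -0.035% = -0.175%.
VaR = −(-0.175%) + 1.589 × 1.677% = 2.840%.

2.84%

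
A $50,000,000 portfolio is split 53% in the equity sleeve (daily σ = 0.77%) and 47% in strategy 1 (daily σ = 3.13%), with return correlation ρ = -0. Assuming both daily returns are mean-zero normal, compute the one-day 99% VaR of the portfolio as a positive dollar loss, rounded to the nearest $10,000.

$1,780,000

σ_p² = 0.53²·0.77² + 0.47²·3.13² + 2·-0·0.53·0.47·0.77·3.13 = 2.3307 (%²).
σ_p = √2.3307 = 1.527%.
At 99%, z = 2.326.
VaR = 2.326 × 1.527% = 3.552%; on $50,000,000 that is $1,776,000.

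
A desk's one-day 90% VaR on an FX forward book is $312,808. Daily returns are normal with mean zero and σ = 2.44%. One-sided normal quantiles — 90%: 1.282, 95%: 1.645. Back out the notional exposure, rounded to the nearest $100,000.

VaR as a fraction of value: z·σ = 1.282 × 2.44% = 3.12808%.
Position = $312,808 / 0.0312808 = $10,000,000.

$10,000,000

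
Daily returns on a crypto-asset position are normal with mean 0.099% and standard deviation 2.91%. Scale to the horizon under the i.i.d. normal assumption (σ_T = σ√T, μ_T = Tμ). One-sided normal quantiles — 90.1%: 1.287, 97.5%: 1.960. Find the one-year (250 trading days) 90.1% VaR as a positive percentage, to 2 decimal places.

34.47%

σ_{250d} = 2.91% × √250 = 46.011%; μ_{250d} = 250 × 0.099% = 24.750%.
VaR = −(24.750%) + 1.287 × 46.011% = 34.466%.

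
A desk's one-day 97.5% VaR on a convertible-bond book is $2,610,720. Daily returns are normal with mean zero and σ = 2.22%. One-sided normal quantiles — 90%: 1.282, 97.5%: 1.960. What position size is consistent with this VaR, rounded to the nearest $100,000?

VaR as a fraction of value: z·σ = 1.960 × 2.22% = 4.3512%.
Position = $2,610,720 / 0.043512 = $60,000,000.

$60,000,000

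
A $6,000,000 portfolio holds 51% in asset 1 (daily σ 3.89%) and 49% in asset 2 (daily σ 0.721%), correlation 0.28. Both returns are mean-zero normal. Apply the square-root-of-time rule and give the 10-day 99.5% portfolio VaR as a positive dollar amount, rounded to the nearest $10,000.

σ_p = √(0.51²·3.89² + 0.49²·0.721² + 2·0.28·0.51·0.49·3.89·0.721) = 2.110%.
σ_{10d} = 2.110% × √10 = 6.672%.
z(99.5%) = 2.576.
VaR = 2.576 × 6.672% = 17.187%; on $6,000,000 that is $1,031,220.

$1,030,000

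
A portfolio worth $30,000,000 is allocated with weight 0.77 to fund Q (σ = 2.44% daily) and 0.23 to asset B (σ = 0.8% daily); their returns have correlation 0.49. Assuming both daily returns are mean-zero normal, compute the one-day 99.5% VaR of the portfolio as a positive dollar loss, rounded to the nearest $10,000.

σ_p² = 0.77²·2.44² + 0.23²·0.8² + 2·0.49·0.77·0.23·2.44·0.8 = 3.9025 (%²).
σ_p = √3.9025 = 1.975%.
At 99.5%, z = 2.576.
VaR = 2.576 × 1.975% = 5.088%; on $30,000,000 that is $1,526,400.

$1,530,000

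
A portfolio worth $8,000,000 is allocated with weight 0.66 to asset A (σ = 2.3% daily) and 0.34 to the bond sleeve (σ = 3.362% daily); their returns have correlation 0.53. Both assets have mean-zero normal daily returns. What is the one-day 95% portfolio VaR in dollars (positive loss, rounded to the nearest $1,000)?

$307,000

σ_p² = 0.66²·2.3² + 0.34²·3.362² + 2·0.53·0.66·0.34·2.3·3.362 = 5.4503 (%²).
σ_p = √5.4503 = 2.335%.
At 95%, z = 1.645.
VaR = 1.645 × 2.335% = 3.841%; on $8,000,000 that is $307,280.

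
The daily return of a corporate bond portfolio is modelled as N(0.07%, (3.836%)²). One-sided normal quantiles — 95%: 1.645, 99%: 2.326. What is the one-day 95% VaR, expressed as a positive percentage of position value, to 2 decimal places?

VaR = −μ + z·σ = −(0.07%) + 1.645 × 3.836% = 6.240%.

6.24%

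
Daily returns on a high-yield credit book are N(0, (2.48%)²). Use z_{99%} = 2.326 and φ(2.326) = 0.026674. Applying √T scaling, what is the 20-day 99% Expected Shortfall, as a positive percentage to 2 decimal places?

σ_{20d} = 2.48% × √20 = 11.091%.
ES multiplier = φ(z)/(1−α) = 0.026674/0.01 = 2.667.
ES = 11.091% × 2.667 = 29.580%.

29.58%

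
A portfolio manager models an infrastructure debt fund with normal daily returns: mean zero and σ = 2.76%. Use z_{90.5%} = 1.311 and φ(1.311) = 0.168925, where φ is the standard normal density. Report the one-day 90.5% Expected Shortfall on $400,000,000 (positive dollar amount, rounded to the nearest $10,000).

Tail multiplier: φ(z)/(1−α) = 0.168925 / 0.095 = 1.778.
ES = 2.76% × 1.778 = 4.907%.
On $400,000,000: 0.04907 × $400,000,000 = $19,628,000.

$19,630,000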